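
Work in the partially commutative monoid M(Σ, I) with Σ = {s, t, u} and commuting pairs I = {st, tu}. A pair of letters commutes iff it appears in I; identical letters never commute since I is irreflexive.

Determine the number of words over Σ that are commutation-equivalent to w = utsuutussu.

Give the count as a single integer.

#0=u has no predecessor
#1=t has no predecessor
#2=s depends on [0:u]
#3=u depends on [2:s]
#4=u depends on [3:u]
#5=t depends on [1:t]
#6=u depends on [4:u]
#7=s depends on [6:u]
#8=s depends on [7:s]
#9=u depends on [8:s]
sources: [0:u, 1:t]
N(rest) = Σ N(rest − s) over sources s of rest; N(one piece) = 1:
  size 1 → [5]=1  [9]=1
  size 2 → [1,5]=1  [5,9]=2  [8,9]=1
  size 3 → [1,5,9]=3  [5,8,9]=3  [7,8,9]=1
  size 4 → [1,5,8,9]=6  [5,7,8,9]=4  [6,7,8,9]=1
  size 5 → [1,5,7,8,9]=10  [4,6,7,8,9]=1  [5,6,7,8,9]=5
  size 6 → [1,5,6,7,8,9]=15  [3,4,6,7,8,9]=1  [4,5,6,7,8,9]=6
  size 7 → [1,4,5,6,7,8,9]=21  [2,3,4,6,7,8,9]=1  [3,4,5,6,7,8,9]=7
  size 8 → [0,2,3,4,6,7,8,9]=1  [1,3,4,5,6,7,8,9]=28  [2,3,4,5,6,7,8,9]=8
  first=0(u) contributes 36
  first=1(t) contributes 9
|[w]| = 45

45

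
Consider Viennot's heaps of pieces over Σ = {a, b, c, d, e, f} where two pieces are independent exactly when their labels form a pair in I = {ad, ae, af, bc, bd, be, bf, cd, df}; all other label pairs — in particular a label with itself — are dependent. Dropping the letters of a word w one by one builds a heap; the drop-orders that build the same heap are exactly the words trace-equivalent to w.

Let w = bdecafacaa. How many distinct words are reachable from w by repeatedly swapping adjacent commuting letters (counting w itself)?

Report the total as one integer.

piece 0:b — minimal
piece 1:d — minimal
piece 2:e rests on {1:d}
piece 3:c rests on {2:e}
piece 4:a rests on {0:b, 3:c}
piece 5:f rests on {3:c}
piece 6:a rests on {4:a}
piece 7:c rests on {5:f, 6:a}
piece 8:a rests on {7:c}
piece 9:a rests on {8:a}
minimal pieces: {0:b, 1:d}
ways to finish when only these pieces remain (= sum over removing one remaining piece with nothing left below it):
  1 left: {9}→1
  2 left: {8,9}→1
  3 left: {7,8,9}→1
  4 left: {5,7,8,9}→1  {6,7,8,9}→1
  5 left: {4,6,7,8,9}→1  {5,6,7,8,9}→2
  6 left: {0,4,6,7,8,9}→1  {4,5,6,7,8,9}→3
  7 left: {0,4,5,6,7,8,9}→4  {3,4,5,6,7,8,9}→3
  8 left: {0,3,4,5,6,7,8,9}→7  {2,3,4,5,6,7,8,9}→3
  placing 0:b first → 3 extensions
  placing 1:d first → 10 extensions
total linear extensions = 13

13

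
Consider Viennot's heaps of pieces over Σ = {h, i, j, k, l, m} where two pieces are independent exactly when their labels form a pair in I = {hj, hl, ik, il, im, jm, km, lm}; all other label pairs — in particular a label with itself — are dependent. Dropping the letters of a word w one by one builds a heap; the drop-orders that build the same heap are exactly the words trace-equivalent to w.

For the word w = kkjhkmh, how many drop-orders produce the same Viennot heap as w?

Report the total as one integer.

5

drop 0:k onto floor
drop 1:k onto {0:k}
drop 2:j onto {1:k}
drop 3:h onto {1:k}
drop 4:k onto {2:j, 3:h}
drop 5:m onto {3:h}
drop 6:h onto {4:k, 5:m}
ground layer = {0:k}
drop-orders for the pieces not yet dropped (sum over which currently-grounded one goes next):
  1 to go: {6} 1
  2 to go: {4,6} 1  {5,6} 1
  3 to go: {2,4,6} 1  {4,5,6} 2
  4 to go: {2,4,5,6} 3  {3,4,5,6} 2
  5 to go: {2,3,4,5,6} 5
  if 0:k drops first: 5 orders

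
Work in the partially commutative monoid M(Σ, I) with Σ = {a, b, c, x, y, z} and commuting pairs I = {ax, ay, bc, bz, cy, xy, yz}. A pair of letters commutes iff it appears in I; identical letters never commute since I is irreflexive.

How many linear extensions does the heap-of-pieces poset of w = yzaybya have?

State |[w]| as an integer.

12

drop 0:y onto floor
drop 1:z onto floor
drop 2:a onto {1:z}
drop 3:y onto {0:y}
drop 4:b onto {2:a, 3:y}
drop 5:y onto {4:b}
drop 6:a onto {4:b}
ground layer = {0:y, 1:z}
drop-orders for the pieces not yet dropped (sum over which currently-grounded one goes next):
  1 to go: {5} 1  {6} 1
  2 to go: {5,6} 2
  3 to go: {4,5,6} 2
  4 to go: {2,4,5,6} 2  {3,4,5,6} 2
  5 to go: {0,3,4,5,6} 2  {1,2,4,5,6} 2  {2,3,4,5,6} 4
  if 0:y drops first: 6 orders
  if 1:z drops first: 6 orders
heap linearizations: 12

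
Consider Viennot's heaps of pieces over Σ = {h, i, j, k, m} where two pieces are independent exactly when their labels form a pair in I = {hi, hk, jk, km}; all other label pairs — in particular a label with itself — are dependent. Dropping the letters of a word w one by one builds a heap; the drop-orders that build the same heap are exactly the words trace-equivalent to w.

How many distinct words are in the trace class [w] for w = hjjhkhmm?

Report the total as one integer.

piece 0:h — minimal
piece 1:j rests on {0:h}
piece 2:j rests on {1:j}
piece 3:h rests on {2:j}
piece 4:k — minimal
piece 5:h rests on {3:h}
piece 6:m rests on {5:h}
piece 7:m rests on {6:m}
minimal pieces: {0:h, 4:k}
ways to finish when only these pieces remain (= sum over removing one remaining piece with nothing left below it):
  1 left: {4}→1  {7}→1
  2 left: {4,7}→2  {6,7}→1
  3 left: {4,6,7}→3  {5,6,7}→1
  4 left: {3,5,6,7}→1  {4,5,6,7}→4
  5 left: {2,3,5,6,7}→1  {3,4,5,6,7}→5
  6 left: {1,2,3,5,6,7}→1  {2,3,4,5,6,7}→6
  placing 0:h first → 7 extensions
  placing 4:k first → 1 extensions
total linear extensions = 8

8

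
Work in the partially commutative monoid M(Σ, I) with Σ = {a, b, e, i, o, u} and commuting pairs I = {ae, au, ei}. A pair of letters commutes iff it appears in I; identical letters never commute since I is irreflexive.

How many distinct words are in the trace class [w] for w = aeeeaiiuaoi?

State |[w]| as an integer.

#0=a has no predecessor
#1=e has no predecessor
#2=e depends on [1:e]
#3=e depends on [2:e]
#4=a depends on [0:a]
#5=i depends on [4:a]
#6=i depends on [5:i]
#7=u depends on [3:e, 6:i]
#8=a depends on [6:i]
#9=o depends on [7:u, 8:a]
#10=i depends on [9:o]
sources: [0:a, 1:e]
N(rest) = Σ N(rest − s) over sources s of rest; N(one piece) = 1:
  size 1 → [10]=1
  size 2 → [9,10]=1
  size 3 → [7,9,10]=1  [8,9,10]=1
  size 4 → [3,7,9,10]=1  [7,8,9,10]=2
  size 5 → [2,3,7,9,10]=1  [3,7,8,9,10]=3  [6,7,8,9,10]=2
  size 6 → [1,2,3,7,9,10]=1  [2,3,7,8,9,10]=4  [3,6,7,8,9,10]=5  [5,6,7,8,9,10]=2
  size 7 → [1,2,3,7,8,9,10]=5  [2,3,6,7,8,9,10]=9  [3,5,6,7,8,9,10]=7  [4,5,6,7,8,9,10]=2
  size 8 → [0,4,5,6,7,8,9,10]=2  [1,2,3,6,7,8,9,10]=14  [2,3,5,6,7,8,9,10]=16  [3,4,5,6,7,8,9,10]=9
  size 9 → [0,3,4,5,6,7,8,9,10]=11  [1,2,3,5,6,7,8,9,10]=30  [2,3,4,5,6,7,8,9,10]=25
  first=0(a) contributes 55
  first=1(e) contributes 36
|[w]| = 91

91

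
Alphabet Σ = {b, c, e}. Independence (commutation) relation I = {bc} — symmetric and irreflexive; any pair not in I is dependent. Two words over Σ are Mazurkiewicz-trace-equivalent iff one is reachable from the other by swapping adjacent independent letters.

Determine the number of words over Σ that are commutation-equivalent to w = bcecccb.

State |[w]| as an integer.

0(b) covers ∅
1(c) covers ∅
2(e) covers 0:b, 1:c
3(c) covers 2:e
4(c) covers 3:c
5(c) covers 4:c
6(b) covers 2:e
floor of heap: 0:b, 1:c
completions by unplaced set U, small U first (add the entries for U minus each lowest piece of U):
  |U|=1: {5}:1  {6}:1
  |U|=2: {4,5}:1  {5,6}:2
  |U|=3: {3,4,5}:1  {4,5,6}:3
  |U|=4: {3,4,5,6}:4
  |U|=5: {2,3,4,5,6}:4
  start at 0(b): 4
  start at 1(c): 4
sum over floor = 8

8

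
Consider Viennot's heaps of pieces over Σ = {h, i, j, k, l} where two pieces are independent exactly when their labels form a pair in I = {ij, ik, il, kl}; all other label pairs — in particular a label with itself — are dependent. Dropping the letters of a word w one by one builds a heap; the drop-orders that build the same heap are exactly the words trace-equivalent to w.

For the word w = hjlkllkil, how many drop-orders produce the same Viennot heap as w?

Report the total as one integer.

0(h) covers ∅
1(j) covers 0:h
2(l) covers 1:j
3(k) covers 1:j
4(l) covers 2:l
5(l) covers 4:l
6(k) covers 3:k
7(i) covers 0:h
8(l) covers 5:l
floor of heap: 0:h
completions by unplaced set U, small U first (add the entries for U minus each lowest piece of U):
  |U|=1: {6}:1  {7}:1  {8}:1
  |U|=2: {3,6}:1  {5,8}:1  {6,7}:2  {6,8}:2  {7,8}:2
  |U|=3: {3,6,7}:3  {3,6,8}:3  {4,5,8}:1  {5,6,8}:3  {5,7,8}:3  {6,7,8}:6
  |U|=4: {2,4,5,8}:1  {3,5,6,8}:6  {3,6,7,8}:12  {4,5,6,8}:4  {4,5,7,8}:4  {5,6,7,8}:12
  |U|=5: {2,4,5,6,8}:5  {2,4,5,7,8}:5  {3,4,5,6,8}:10  {3,5,6,7,8}:30  {4,5,6,7,8}:20
  |U|=6: {2,3,4,5,6,8}:15  {2,4,5,6,7,8}:30  {3,4,5,6,7,8}:60
  |U|=7: {1,2,3,4,5,6,8}:15  {2,3,4,5,6,7,8}:105
  start at 0(h): 120

120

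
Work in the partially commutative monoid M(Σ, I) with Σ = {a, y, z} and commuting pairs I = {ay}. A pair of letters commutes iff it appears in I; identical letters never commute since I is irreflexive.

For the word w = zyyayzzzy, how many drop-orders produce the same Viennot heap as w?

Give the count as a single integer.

piece 0:z — minimal
piece 1:y rests on {0:z}
piece 2:y rests on {1:y}
piece 3:a rests on {0:z}
piece 4:y rests on {2:y}
piece 5:z rests on {3:a, 4:y}
piece 6:z rests on {5:z}
piece 7:z rests on {6:z}
piece 8:y rests on {7:z}
minimal pieces: {0:z}
ways to finish when only these pieces remain (= sum over removing one remaining piece with nothing left below it):
  1 left: {8}→1
  2 left: {7,8}→1
  3 left: {6,7,8}→1
  4 left: {5,6,7,8}→1
  5 left: {3,5,6,7,8}→1  {4,5,6,7,8}→1
  6 left: {2,4,5,6,7,8}→1  {3,4,5,6,7,8}→2
  7 left: {1,2,4,5,6,7,8}→1  {2,3,4,5,6,7,8}→3
  placing 0:z first → 4 extensions

4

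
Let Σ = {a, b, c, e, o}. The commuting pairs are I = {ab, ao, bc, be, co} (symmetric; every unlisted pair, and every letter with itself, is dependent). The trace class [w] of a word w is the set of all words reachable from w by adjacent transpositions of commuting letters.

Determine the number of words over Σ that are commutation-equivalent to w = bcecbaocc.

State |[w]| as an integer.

0(b) covers ∅
1(c) covers ∅
2(e) covers 1:c
3(c) covers 2:e
4(b) covers 0:b
5(a) covers 3:c
6(o) covers 2:e, 4:b
7(c) covers 5:a
8(c) covers 7:c
floor of heap: 0:b, 1:c
completions by unplaced set U, small U first (add the entries for U minus each lowest piece of U):
  |U|=1: {6}:1  {8}:1
  |U|=2: {4,6}:1  {6,8}:2  {7,8}:1
  |U|=3: {0,4,6}:1  {4,6,8}:3  {5,7,8}:1  {6,7,8}:3
  |U|=4: {0,4,6,8}:4  {3,5,7,8}:1  {4,6,7,8}:6  {5,6,7,8}:4
  |U|=5: {0,4,6,7,8}:10  {3,5,6,7,8}:5  {4,5,6,7,8}:10
  |U|=6: {0,4,5,6,7,8}:20  {2,3,5,6,7,8}:5  {3,4,5,6,7,8}:15
  |U|=7: {0,3,4,5,6,7,8}:35  {1,2,3,5,6,7,8}:5  {2,3,4,5,6,7,8}:20
  start at 0(b): 25
  start at 1(c): 55
sum over floor = 80

80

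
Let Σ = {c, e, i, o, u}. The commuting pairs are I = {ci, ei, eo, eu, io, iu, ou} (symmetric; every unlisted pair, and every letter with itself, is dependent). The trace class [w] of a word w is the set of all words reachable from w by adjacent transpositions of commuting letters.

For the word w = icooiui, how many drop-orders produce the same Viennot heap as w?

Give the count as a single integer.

#0=i has no predecessor
#1=c has no predecessor
#2=o depends on [1:c]
#3=o depends on [2:o]
#4=i depends on [0:i]
#5=u depends on [1:c]
#6=i depends on [4:i]
sources: [0:i, 1:c]
N(rest) = Σ N(rest − s) over sources s of rest; N(one piece) = 1:
  size 1 → [3]=1  [5]=1  [6]=1
  size 2 → [2,3]=1  [3,5]=2  [3,6]=2  [4,6]=1  [5,6]=2
  size 3 → [0,4,6]=1  [2,3,5]=3  [2,3,6]=3  [3,4,6]=3  [3,5,6]=6  [4,5,6]=3
  size 4 → [0,3,4,6]=4  [0,4,5,6]=4  [1,2,3,5]=3  [2,3,4,6]=6  [2,3,5,6]=12  [3,4,5,6]=12
  size 5 → [0,2,3,4,6]=10  [0,3,4,5,6]=20  [1,2,3,5,6]=15  [2,3,4,5,6]=30
  first=0(i) contributes 45
  first=1(c) contributes 60
|[w]| = 105

105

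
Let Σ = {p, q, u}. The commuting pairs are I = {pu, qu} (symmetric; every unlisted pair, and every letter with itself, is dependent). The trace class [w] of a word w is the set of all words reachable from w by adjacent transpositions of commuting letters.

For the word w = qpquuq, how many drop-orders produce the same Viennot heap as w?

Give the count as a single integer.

15

drop 0:q onto floor
drop 1:p onto {0:q}
drop 2:q onto {1:p}
drop 3:u onto floor
drop 4:u onto {3:u}
drop 5:q onto {2:q}
ground layer = {0:q, 3:u}
drop-orders for the pieces not yet dropped (sum over which currently-grounded one goes next):
  1 to go: {4} 1  {5} 1
  2 to go: {2,5} 1  {3,4} 1  {4,5} 2
  3 to go: {1,2,5} 1  {2,4,5} 3  {3,4,5} 3
  4 to go: {0,1,2,5} 1  {1,2,4,5} 4  {2,3,4,5} 6
  if 0:q drops first: 10 orders
  if 3:u drops first: 5 orders
heap linearizations: 15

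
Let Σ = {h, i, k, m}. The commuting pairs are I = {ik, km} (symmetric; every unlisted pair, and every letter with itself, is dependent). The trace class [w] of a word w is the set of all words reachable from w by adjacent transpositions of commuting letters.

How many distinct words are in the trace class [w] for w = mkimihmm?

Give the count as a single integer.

5

0(m) covers ∅
1(k) covers ∅
2(i) covers 0:m
3(m) covers 2:i
4(i) covers 3:m
5(h) covers 1:k, 4:i
6(m) covers 5:h
7(m) covers 6:m
floor of heap: 0:m, 1:k
completions by unplaced set U, small U first (add the entries for U minus each lowest piece of U):
  |U|=1: {7}:1
  |U|=2: {6,7}:1
  |U|=3: {5,6,7}:1
  |U|=4: {1,5,6,7}:1  {4,5,6,7}:1
  |U|=5: {1,4,5,6,7}:2  {3,4,5,6,7}:1
  |U|=6: {1,3,4,5,6,7}:3  {2,3,4,5,6,7}:1
  start at 0(m): 4
  start at 1(k): 1
sum over floor = 5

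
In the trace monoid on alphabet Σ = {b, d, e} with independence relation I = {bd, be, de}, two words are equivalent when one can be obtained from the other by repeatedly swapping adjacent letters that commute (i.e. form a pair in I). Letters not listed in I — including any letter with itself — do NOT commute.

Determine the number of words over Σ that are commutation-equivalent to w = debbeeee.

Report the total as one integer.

drop 0:d onto floor
drop 1:e onto floor
drop 2:b onto floor
drop 3:b onto {2:b}
drop 4:e onto {1:e}
drop 5:e onto {4:e}
drop 6:e onto {5:e}
drop 7:e onto {6:e}
ground layer = {0:d, 1:e, 2:b}
drop-orders for the pieces not yet dropped (sum over which currently-grounded one goes next):
  1 to go: {0} 1  {3} 1  {7} 1
  2 to go: {0,3} 2  {0,7} 2  {2,3} 1  {3,7} 2  {6,7} 1
  3 to go: {0,2,3} 3  {0,3,7} 6  {0,6,7} 3  {2,3,7} 3  {3,6,7} 3  {5,6,7} 1
  4 to go: {0,2,3,7} 12  {0,3,6,7} 12  {0,5,6,7} 4  {2,3,6,7} 6  {3,5,6,7} 4  {4,5,6,7} 1
  5 to go: {0,2,3,6,7} 30  {0,3,5,6,7} 20  {0,4,5,6,7} 5  {1,4,5,6,7} 1  {2,3,5,6,7} 10  {3,4,5,6,7} 5
  6 to go: {0,1,4,5,6,7} 6  {0,2,3,5,6,7} 60  {0,3,4,5,6,7} 30  {1,3,4,5,6,7} 6  {2,3,4,5,6,7} 15
  if 0:d drops first: 21 orders
  if 1:e drops first: 105 orders
  if 2:b drops first: 42 orders
heap linearizations: 168

168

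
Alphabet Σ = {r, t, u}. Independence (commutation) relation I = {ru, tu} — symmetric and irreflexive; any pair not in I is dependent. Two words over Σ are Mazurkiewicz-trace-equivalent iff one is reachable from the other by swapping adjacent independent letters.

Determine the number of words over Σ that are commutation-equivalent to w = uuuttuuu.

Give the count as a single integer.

28

#0=u has no predecessor
#1=u depends on [0:u]
#2=u depends on [1:u]
#3=t has no predecessor
#4=t depends on [3:t]
#5=u depends on [2:u]
#6=u depends on [5:u]
#7=u depends on [6:u]
sources: [0:u, 3:t]
N(rest) = Σ N(rest − s) over sources s of rest; N(one piece) = 1:
  size 1 → [4]=1  [7]=1
  size 2 → [3,4]=1  [4,7]=2  [6,7]=1
  size 3 → [3,4,7]=3  [4,6,7]=3  [5,6,7]=1
  size 4 → [2,5,6,7]=1  [3,4,6,7]=6  [4,5,6,7]=4
  size 5 → [1,2,5,6,7]=1  [2,4,5,6,7]=5  [3,4,5,6,7]=10
  size 6 → [0,1,2,5,6,7]=1  [1,2,4,5,6,7]=6  [2,3,4,5,6,7]=15
  first=0(u) contributes 21
  first=3(t) contributes 7
|[w]| = 28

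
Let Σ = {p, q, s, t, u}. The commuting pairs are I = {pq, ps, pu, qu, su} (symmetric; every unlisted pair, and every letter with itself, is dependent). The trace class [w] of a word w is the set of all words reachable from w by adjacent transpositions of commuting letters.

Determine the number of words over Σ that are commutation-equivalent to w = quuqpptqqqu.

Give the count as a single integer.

drop 0:q onto floor
drop 1:u onto floor
drop 2:u onto {1:u}
drop 3:q onto {0:q}
drop 4:p onto floor
drop 5:p onto {4:p}
drop 6:t onto {2:u, 3:q, 5:p}
drop 7:q onto {6:t}
drop 8:q onto {7:q}
drop 9:q onto {8:q}
drop 10:u onto {6:t}
ground layer = {0:q, 1:u, 4:p}
drop-orders for the pieces not yet dropped (sum over which currently-grounded one goes next):
  1 to go: {9} 1  {10} 1
  2 to go: {8,9} 1  {9,10} 2
  3 to go: {7,8,9} 1  {8,9,10} 3
  4 to go: {7,8,9,10} 4
  5 to go: {6,7,8,9,10} 4
  6 to go: {2,6,7,8,9,10} 4  {3,6,7,8,9,10} 4  {5,6,7,8,9,10} 4
  7 to go: {0,3,6,7,8,9,10} 4  {1,2,6,7,8,9,10} 4  {2,3,6,7,8,9,10} 8  {2,5,6,7,8,9,10} 8  {3,5,6,7,8,9,10} 8  {4,5,6,7,8,9,10} 4
  8 to go: {0,2,3,6,7,8,9,10} 12  {0,3,5,6,7,8,9,10} 12  {1,2,3,6,7,8,9,10} 12  {1,2,5,6,7,8,9,10} 12  {2,3,5,6,7,8,9,10} 24  {2,4,5,6,7,8,9,10} 12  {3,4,5,6,7,8,9,10} 12
  9 to go: {0,1,2,3,6,7,8,9,10} 24  {0,2,3,5,6,7,8,9,10} 48  {0,3,4,5,6,7,8,9,10} 24  {1,2,3,5,6,7,8,9,10} 48  {1,2,4,5,6,7,8,9,10} 24  {2,3,4,5,6,7,8,9,10} 48
  if 0:q drops first: 120 orders
  if 1:u drops first: 120 orders
  if 4:p drops first: 120 orders
heap linearizations: 360

360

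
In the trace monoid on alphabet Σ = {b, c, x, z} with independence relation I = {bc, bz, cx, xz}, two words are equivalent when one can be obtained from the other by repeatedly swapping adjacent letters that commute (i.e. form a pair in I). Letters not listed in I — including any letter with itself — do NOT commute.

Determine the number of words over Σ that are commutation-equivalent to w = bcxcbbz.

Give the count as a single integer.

35

#0=b has no predecessor
#1=c has no predecessor
#2=x depends on [0:b]
#3=c depends on [1:c]
#4=b depends on [2:x]
#5=b depends on [4:b]
#6=z depends on [3:c]
sources: [0:b, 1:c]
N(rest) = Σ N(rest − s) over sources s of rest; N(one piece) = 1:
  size 1 → [5]=1  [6]=1
  size 2 → [3,6]=1  [4,5]=1  [5,6]=2
  size 3 → [1,3,6]=1  [2,4,5]=1  [3,5,6]=3  [4,5,6]=3
  size 4 → [0,2,4,5]=1  [1,3,5,6]=4  [2,4,5,6]=4  [3,4,5,6]=6
  size 5 → [0,2,4,5,6]=5  [1,3,4,5,6]=10  [2,3,4,5,6]=10
  first=0(b) contributes 20
  first=1(c) contributes 15
|[w]| = 35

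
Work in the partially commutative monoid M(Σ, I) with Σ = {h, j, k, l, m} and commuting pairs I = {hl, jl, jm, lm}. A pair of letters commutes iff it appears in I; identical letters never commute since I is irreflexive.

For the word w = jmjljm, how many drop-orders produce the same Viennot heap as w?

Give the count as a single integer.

drop 0:j onto floor
drop 1:m onto floor
drop 2:j onto {0:j}
drop 3:l onto floor
drop 4:j onto {2:j}
drop 5:m onto {1:m}
ground layer = {0:j, 1:m, 3:l}
drop-orders for the pieces not yet dropped (sum over which currently-grounded one goes next):
  1 to go: {3} 1  {4} 1  {5} 1
  2 to go: {1,5} 1  {2,4} 1  {3,4} 2  {3,5} 2  {4,5} 2
  3 to go: {0,2,4} 1  {1,3,5} 3  {1,4,5} 3  {2,3,4} 3  {2,4,5} 3  {3,4,5} 6
  4 to go: {0,2,3,4} 4  {0,2,4,5} 4  {1,2,4,5} 6  {1,3,4,5} 12  {2,3,4,5} 12
  if 0:j drops first: 30 orders
  if 1:m drops first: 20 orders
  if 3:l drops first: 10 orders
heap linearizations: 60

60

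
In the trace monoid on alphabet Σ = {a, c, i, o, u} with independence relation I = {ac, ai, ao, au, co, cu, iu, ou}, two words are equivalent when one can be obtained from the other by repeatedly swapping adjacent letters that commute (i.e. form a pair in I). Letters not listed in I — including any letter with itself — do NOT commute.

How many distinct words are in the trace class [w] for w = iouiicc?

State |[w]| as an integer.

7

0(i) covers ∅
1(o) covers 0:i
2(u) covers ∅
3(i) covers 1:o
4(i) covers 3:i
5(c) covers 4:i
6(c) covers 5:c
floor of heap: 0:i, 2:u
completions by unplaced set U, small U first (add the entries for U minus each lowest piece of U):
  |U|=1: {2}:1  {6}:1
  |U|=2: {2,6}:2  {5,6}:1
  |U|=3: {2,5,6}:3  {4,5,6}:1
  |U|=4: {2,4,5,6}:4  {3,4,5,6}:1
  |U|=5: {1,3,4,5,6}:1  {2,3,4,5,6}:5
  start at 0(i): 6
  start at 2(u): 1
sum over floor = 7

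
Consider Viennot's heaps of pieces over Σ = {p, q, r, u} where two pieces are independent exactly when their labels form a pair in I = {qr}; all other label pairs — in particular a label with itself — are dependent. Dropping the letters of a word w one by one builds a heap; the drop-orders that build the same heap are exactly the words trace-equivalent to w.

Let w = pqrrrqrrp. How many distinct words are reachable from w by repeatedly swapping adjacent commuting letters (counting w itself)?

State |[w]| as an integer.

drop 0:p onto floor
drop 1:q onto {0:p}
drop 2:r onto {0:p}
drop 3:r onto {2:r}
drop 4:r onto {3:r}
drop 5:q onto {1:q}
drop 6:r onto {4:r}
drop 7:r onto {6:r}
drop 8:p onto {5:q, 7:r}
ground layer = {0:p}
drop-orders for the pieces not yet dropped (sum over which currently-grounded one goes next):
  1 to go: {8} 1
  2 to go: {5,8} 1  {7,8} 1
  3 to go: {1,5,8} 1  {5,7,8} 2  {6,7,8} 1
  4 to go: {1,5,7,8} 3  {4,6,7,8} 1  {5,6,7,8} 3
  5 to go: {1,5,6,7,8} 6  {3,4,6,7,8} 1  {4,5,6,7,8} 4
  6 to go: {1,4,5,6,7,8} 10  {2,3,4,6,7,8} 1  {3,4,5,6,7,8} 5
  7 to go: {1,3,4,5,6,7,8} 15  {2,3,4,5,6,7,8} 6
  if 0:p drops first: 21 orders

21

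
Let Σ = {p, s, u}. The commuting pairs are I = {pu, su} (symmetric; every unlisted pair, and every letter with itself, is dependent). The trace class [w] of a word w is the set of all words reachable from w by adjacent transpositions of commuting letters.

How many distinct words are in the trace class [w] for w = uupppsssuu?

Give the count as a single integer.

0(u) covers ∅
1(u) covers 0:u
2(p) covers ∅
3(p) covers 2:p
4(p) covers 3:p
5(s) covers 4:p
6(s) covers 5:s
7(s) covers 6:s
8(u) covers 1:u
9(u) covers 8:u
floor of heap: 0:u, 2:p
completions by unplaced set U, small U first (add the entries for U minus each lowest piece of U):
  |U|=1: {7}:1  {9}:1
  |U|=2: {6,7}:1  {7,9}:2  {8,9}:1
  |U|=3: {1,8,9}:1  {5,6,7}:1  {6,7,9}:3  {7,8,9}:3
  |U|=4: {0,1,8,9}:1  {1,7,8,9}:4  {4,5,6,7}:1  {5,6,7,9}:4  {6,7,8,9}:6
  |U|=5: {0,1,7,8,9}:5  {1,6,7,8,9}:10  {3,4,5,6,7}:1  {4,5,6,7,9}:5  {5,6,7,8,9}:10
  |U|=6: {0,1,6,7,8,9}:15  {1,5,6,7,8,9}:20  {2,3,4,5,6,7}:1  {3,4,5,6,7,9}:6  {4,5,6,7,8,9}:15
  |U|=7: {0,1,5,6,7,8,9}:35  {1,4,5,6,7,8,9}:35  {2,3,4,5,6,7,9}:7  {3,4,5,6,7,8,9}:21
  |U|=8: {0,1,4,5,6,7,8,9}:70  {1,3,4,5,6,7,8,9}:56  {2,3,4,5,6,7,8,9}:28
  start at 0(u): 84
  start at 2(p): 126
sum over floor = 210

210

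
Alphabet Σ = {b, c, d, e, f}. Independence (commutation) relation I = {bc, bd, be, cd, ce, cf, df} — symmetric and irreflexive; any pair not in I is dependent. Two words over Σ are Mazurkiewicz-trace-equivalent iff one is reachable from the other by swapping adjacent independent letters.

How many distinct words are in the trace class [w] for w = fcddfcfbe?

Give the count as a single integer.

piece 0:f — minimal
piece 1:c — minimal
piece 2:d — minimal
piece 3:d rests on {2:d}
piece 4:f rests on {0:f}
piece 5:c rests on {1:c}
piece 6:f rests on {4:f}
piece 7:b rests on {6:f}
piece 8:e rests on {3:d, 6:f}
minimal pieces: {0:f, 1:c, 2:d}
ways to finish when only these pieces remain (= sum over removing one remaining piece with nothing left below it):
  1 left: {5}→1  {7}→1  {8}→1
  2 left: {1,5}→1  {3,8}→1  {5,7}→2  {5,8}→2  {7,8}→2
  3 left: {1,5,7}→3  {1,5,8}→3  {2,3,8}→1  {3,5,8}→3  {3,7,8}→3  {5,7,8}→6  {6,7,8}→2
  4 left: {1,3,5,8}→6  {1,5,7,8}→12  {2,3,5,8}→4  {2,3,7,8}→4  {3,5,7,8}→12  {3,6,7,8}→5  {4,6,7,8}→2  {5,6,7,8}→8
  5 left: {0,4,6,7,8}→2  {1,2,3,5,8}→10  {1,3,5,7,8}→30  {1,5,6,7,8}→20  {2,3,5,7,8}→20  {2,3,6,7,8}→9  {3,4,6,7,8}→7  {3,5,6,7,8}→25  {4,5,6,7,8}→10
  6 left: {0,3,4,6,7,8}→9  {0,4,5,6,7,8}→12  {1,2,3,5,7,8}→60  {1,3,5,6,7,8}→75  {1,4,5,6,7,8}→30  {2,3,4,6,7,8}→16  {2,3,5,6,7,8}→54  {3,4,5,6,7,8}→42
  7 left: {0,1,4,5,6,7,8}→42  {0,2,3,4,6,7,8}→25  {0,3,4,5,6,7,8}→63  {1,2,3,5,6,7,8}→189  {1,3,4,5,6,7,8}→147  {2,3,4,5,6,7,8}→112
  placing 0:f first → 448 extensions
  placing 1:c first → 200 extensions
  placing 2:d first → 252 extensions
total linear extensions = 900

900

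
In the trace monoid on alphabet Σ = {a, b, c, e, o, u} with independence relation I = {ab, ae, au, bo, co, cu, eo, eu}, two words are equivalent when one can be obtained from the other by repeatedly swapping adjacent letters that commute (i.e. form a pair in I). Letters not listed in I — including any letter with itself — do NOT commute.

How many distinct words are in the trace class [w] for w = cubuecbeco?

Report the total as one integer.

#0=c has no predecessor
#1=u has no predecessor
#2=b depends on [0:c, 1:u]
#3=u depends on [2:b]
#4=e depends on [2:b]
#5=c depends on [4:e]
#6=b depends on [3:u, 5:c]
#7=e depends on [6:b]
#8=c depends on [7:e]
#9=o depends on [3:u]
sources: [0:c, 1:u]
N(rest) = Σ N(rest − s) over sources s of rest; N(one piece) = 1:
  size 1 → [8]=1  [9]=1
  size 2 → [7,8]=1  [8,9]=2
  size 3 → [6,7,8]=1  [7,8,9]=3
  size 4 → [5,6,7,8]=1  [6,7,8,9]=4
  size 5 → [3,6,7,8,9]=4  [4,5,6,7,8]=1  [5,6,7,8,9]=5
  size 6 → [3,5,6,7,8,9]=9  [4,5,6,7,8,9]=6
  size 7 → [3,4,5,6,7,8,9]=15
  size 8 → [2,3,4,5,6,7,8,9]=15
  first=0(c) contributes 15
  first=1(u) contributes 15
|[w]| = 30

30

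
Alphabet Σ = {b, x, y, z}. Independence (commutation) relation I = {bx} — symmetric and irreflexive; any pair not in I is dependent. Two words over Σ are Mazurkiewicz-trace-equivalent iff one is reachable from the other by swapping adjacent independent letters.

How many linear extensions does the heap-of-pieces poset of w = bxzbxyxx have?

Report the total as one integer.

#0=b has no predecessor
#1=x has no predecessor
#2=z depends on [0:b, 1:x]
#3=b depends on [2:z]
#4=x depends on [2:z]
#5=y depends on [3:b, 4:x]
#6=x depends on [5:y]
#7=x depends on [6:x]
sources: [0:b, 1:x]
N(rest) = Σ N(rest − s) over sources s of rest; N(one piece) = 1:
  size 1 → [7]=1
  size 2 → [6,7]=1
  size 3 → [5,6,7]=1
  size 4 → [3,5,6,7]=1  [4,5,6,7]=1
  size 5 → [3,4,5,6,7]=2
  size 6 → [2,3,4,5,6,7]=2
  first=0(b) contributes 2
  first=1(x) contributes 2
|[w]| = 4

4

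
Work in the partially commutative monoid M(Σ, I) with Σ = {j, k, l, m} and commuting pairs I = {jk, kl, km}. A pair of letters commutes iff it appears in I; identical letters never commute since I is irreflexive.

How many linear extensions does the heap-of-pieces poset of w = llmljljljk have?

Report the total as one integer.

#0=l has no predecessor
#1=l depends on [0:l]
#2=m depends on [1:l]
#3=l depends on [2:m]
#4=j depends on [3:l]
#5=l depends on [4:j]
#6=j depends on [5:l]
#7=l depends on [6:j]
#8=j depends on [7:l]
#9=k has no predecessor
sources: [0:l, 9:k]
N(rest) = Σ N(rest − s) over sources s of rest; N(one piece) = 1:
  size 1 → [8]=1  [9]=1
  size 2 → [7,8]=1  [8,9]=2
  size 3 → [6,7,8]=1  [7,8,9]=3
  size 4 → [5,6,7,8]=1  [6,7,8,9]=4
  size 5 → [4,5,6,7,8]=1  [5,6,7,8,9]=5
  size 6 → [3,4,5,6,7,8]=1  [4,5,6,7,8,9]=6
  size 7 → [2,3,4,5,6,7,8]=1  [3,4,5,6,7,8,9]=7
  size 8 → [1,2,3,4,5,6,7,8]=1  [2,3,4,5,6,7,8,9]=8
  first=0(l) contributes 9
  first=9(k) contributes 1
|[w]| = 10

10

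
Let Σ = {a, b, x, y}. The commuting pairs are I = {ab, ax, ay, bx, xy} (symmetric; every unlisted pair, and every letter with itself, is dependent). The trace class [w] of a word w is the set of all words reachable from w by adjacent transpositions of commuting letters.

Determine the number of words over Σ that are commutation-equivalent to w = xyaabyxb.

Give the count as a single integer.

#0=x has no predecessor
#1=y has no predecessor
#2=a has no predecessor
#3=a depends on [2:a]
#4=b depends on [1:y]
#5=y depends on [4:b]
#6=x depends on [0:x]
#7=b depends on [5:y]
sources: [0:x, 1:y, 2:a]
N(rest) = Σ N(rest − s) over sources s of rest; N(one piece) = 1:
  size 1 → [3]=1  [6]=1  [7]=1
  size 2 → [0,6]=1  [2,3]=1  [3,6]=2  [3,7]=2  [5,7]=1  [6,7]=2
  size 3 → [0,3,6]=3  [0,6,7]=3  [2,3,6]=3  [2,3,7]=3  [3,5,7]=3  [3,6,7]=6  [4,5,7]=1  [5,6,7]=3
  size 4 → [0,2,3,6]=6  [0,3,6,7]=12  [0,5,6,7]=6  [1,4,5,7]=1  [2,3,5,7]=6  [2,3,6,7]=12  [3,4,5,7]=4  [3,5,6,7]=12  [4,5,6,7]=4
  size 5 → [0,2,3,6,7]=30  [0,3,5,6,7]=30  [0,4,5,6,7]=10  [1,3,4,5,7]=5  [1,4,5,6,7]=5  [2,3,4,5,7]=10  [2,3,5,6,7]=30  [3,4,5,6,7]=20
  size 6 → [0,1,4,5,6,7]=15  [0,2,3,5,6,7]=90  [0,3,4,5,6,7]=60  [1,2,3,4,5,7]=15  [1,3,4,5,6,7]=30  [2,3,4,5,6,7]=60
  first=0(x) contributes 105
  first=1(y) contributes 210
  first=2(a) contributes 105
|[w]| = 420

420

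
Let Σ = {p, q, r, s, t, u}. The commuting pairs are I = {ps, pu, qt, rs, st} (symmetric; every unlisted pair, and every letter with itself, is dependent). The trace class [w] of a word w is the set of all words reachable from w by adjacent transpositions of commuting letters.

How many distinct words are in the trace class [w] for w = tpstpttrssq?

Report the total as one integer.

120

drop 0:t onto floor
drop 1:p onto {0:t}
drop 2:s onto floor
drop 3:t onto {1:p}
drop 4:p onto {3:t}
drop 5:t onto {4:p}
drop 6:t onto {5:t}
drop 7:r onto {6:t}
drop 8:s onto {2:s}
drop 9:s onto {8:s}
drop 10:q onto {7:r, 9:s}
ground layer = {0:t, 2:s}
drop-orders for the pieces not yet dropped (sum over which currently-grounded one goes next):
  1 to go: {10} 1
  2 to go: {7,10} 1  {9,10} 1
  3 to go: {6,7,10} 1  {7,9,10} 2  {8,9,10} 1
  4 to go: {2,8,9,10} 1  {5,6,7,10} 1  {6,7,9,10} 3  {7,8,9,10} 3
  5 to go: {2,7,8,9,10} 4  {4,5,6,7,10} 1  {5,6,7,9,10} 4  {6,7,8,9,10} 6
  6 to go: {2,6,7,8,9,10} 10  {3,4,5,6,7,10} 1  {4,5,6,7,9,10} 5  {5,6,7,8,9,10} 10
  7 to go: {1,3,4,5,6,7,10} 1  {2,5,6,7,8,9,10} 20  {3,4,5,6,7,9,10} 6  {4,5,6,7,8,9,10} 15
  8 to go: {0,1,3,4,5,6,7,10} 1  {1,3,4,5,6,7,9,10} 7  {2,4,5,6,7,8,9,10} 35  {3,4,5,6,7,8,9,10} 21
  9 to go: {0,1,3,4,5,6,7,9,10} 8  {1,3,4,5,6,7,8,9,10} 28  {2,3,4,5,6,7,8,9,10} 56
  if 0:t drops first: 84 orders
  if 2:s drops first: 36 orders
heap linearizations: 120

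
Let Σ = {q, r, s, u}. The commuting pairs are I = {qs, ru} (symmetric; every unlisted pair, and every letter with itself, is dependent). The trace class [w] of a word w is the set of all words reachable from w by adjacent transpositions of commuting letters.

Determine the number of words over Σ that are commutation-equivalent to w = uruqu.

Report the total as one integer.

piece 0:u — minimal
piece 1:r — minimal
piece 2:u rests on {0:u}
piece 3:q rests on {1:r, 2:u}
piece 4:u rests on {3:q}
minimal pieces: {0:u, 1:r}
ways to finish when only these pieces remain (= sum over removing one remaining piece with nothing left below it):
  1 left: {4}→1
  2 left: {3,4}→1
  3 left: {1,3,4}→1  {2,3,4}→1
  placing 0:u first → 2 extensions
  placing 1:r first → 1 extensions
total linear extensions = 3

3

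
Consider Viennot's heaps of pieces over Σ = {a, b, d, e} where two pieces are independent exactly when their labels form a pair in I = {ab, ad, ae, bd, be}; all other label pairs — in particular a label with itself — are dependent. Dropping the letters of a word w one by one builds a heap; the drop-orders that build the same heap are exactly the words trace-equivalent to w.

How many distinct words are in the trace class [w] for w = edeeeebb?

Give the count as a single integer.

piece 0:e — minimal
piece 1:d rests on {0:e}
piece 2:e rests on {1:d}
piece 3:e rests on {2:e}
piece 4:e rests on {3:e}
piece 5:e rests on {4:e}
piece 6:b — minimal
piece 7:b rests on {6:b}
minimal pieces: {0:e, 6:b}
ways to finish when only these pieces remain (= sum over removing one remaining piece with nothing left below it):
  1 left: {5}→1  {7}→1
  2 left: {4,5}→1  {5,7}→2  {6,7}→1
  3 left: {3,4,5}→1  {4,5,7}→3  {5,6,7}→3
  4 left: {2,3,4,5}→1  {3,4,5,7}→4  {4,5,6,7}→6
  5 left: {1,2,3,4,5}→1  {2,3,4,5,7}→5  {3,4,5,6,7}→10
  6 left: {0,1,2,3,4,5}→1  {1,2,3,4,5,7}→6  {2,3,4,5,6,7}→15
  placing 0:e first → 21 extensions
  placing 6:b first → 7 extensions
total linear extensions = 28

28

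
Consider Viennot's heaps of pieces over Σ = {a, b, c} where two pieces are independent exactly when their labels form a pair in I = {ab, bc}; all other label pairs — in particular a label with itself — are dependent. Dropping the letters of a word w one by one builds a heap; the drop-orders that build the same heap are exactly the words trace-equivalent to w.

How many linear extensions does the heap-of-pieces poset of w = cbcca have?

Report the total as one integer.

5

#0=c has no predecessor
#1=b has no predecessor
#2=c depends on [0:c]
#3=c depends on [2:c]
#4=a depends on [3:c]
sources: [0:c, 1:b]
N(rest) = Σ N(rest − s) over sources s of rest; N(one piece) = 1:
  size 1 → [1]=1  [4]=1
  size 2 → [1,4]=2  [3,4]=1
  size 3 → [1,3,4]=3  [2,3,4]=1
  first=0(c) contributes 4
  first=1(b) contributes 1
|[w]| = 5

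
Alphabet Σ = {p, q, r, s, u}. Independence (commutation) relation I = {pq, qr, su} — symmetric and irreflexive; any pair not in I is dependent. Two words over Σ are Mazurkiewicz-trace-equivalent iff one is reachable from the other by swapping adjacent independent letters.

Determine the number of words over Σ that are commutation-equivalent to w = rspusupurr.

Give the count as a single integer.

piece 0:r — minimal
piece 1:s rests on {0:r}
piece 2:p rests on {1:s}
piece 3:u rests on {2:p}
piece 4:s rests on {2:p}
piece 5:u rests on {3:u}
piece 6:p rests on {4:s, 5:u}
piece 7:u rests on {6:p}
piece 8:r rests on {7:u}
piece 9:r rests on {8:r}
minimal pieces: {0:r}
ways to finish when only these pieces remain (= sum over removing one remaining piece with nothing left below it):
  1 left: {9}→1
  2 left: {8,9}→1
  3 left: {7,8,9}→1
  4 left: {6,7,8,9}→1
  5 left: {4,6,7,8,9}→1  {5,6,7,8,9}→1
  6 left: {3,5,6,7,8,9}→1  {4,5,6,7,8,9}→2
  7 left: {3,4,5,6,7,8,9}→3
  8 left: {2,3,4,5,6,7,8,9}→3
  placing 0:r first → 3 extensions

3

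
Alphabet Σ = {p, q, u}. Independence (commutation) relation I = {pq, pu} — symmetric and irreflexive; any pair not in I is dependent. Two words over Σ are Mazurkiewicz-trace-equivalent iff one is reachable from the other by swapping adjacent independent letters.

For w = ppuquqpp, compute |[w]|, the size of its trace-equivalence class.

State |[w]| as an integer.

0(p) covers ∅
1(p) covers 0:p
2(u) covers ∅
3(q) covers 2:u
4(u) covers 3:q
5(q) covers 4:u
6(p) covers 1:p
7(p) covers 6:p
floor of heap: 0:p, 2:u
completions by unplaced set U, small U first (add the entries for U minus each lowest piece of U):
  |U|=1: {5}:1  {7}:1
  |U|=2: {4,5}:1  {5,7}:2  {6,7}:1
  |U|=3: {1,6,7}:1  {3,4,5}:1  {4,5,7}:3  {5,6,7}:3
  |U|=4: {0,1,6,7}:1  {1,5,6,7}:4  {2,3,4,5}:1  {3,4,5,7}:4  {4,5,6,7}:6
  |U|=5: {0,1,5,6,7}:5  {1,4,5,6,7}:10  {2,3,4,5,7}:5  {3,4,5,6,7}:10
  |U|=6: {0,1,4,5,6,7}:15  {1,3,4,5,6,7}:20  {2,3,4,5,6,7}:15
  start at 0(p): 35
  start at 2(u): 35
sum over floor = 70

70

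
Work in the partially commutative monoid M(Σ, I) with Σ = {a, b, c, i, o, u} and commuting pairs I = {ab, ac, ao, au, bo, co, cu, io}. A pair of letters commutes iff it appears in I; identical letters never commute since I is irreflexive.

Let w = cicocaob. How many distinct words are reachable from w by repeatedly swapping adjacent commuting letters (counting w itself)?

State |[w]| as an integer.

112

#0=c has no predecessor
#1=i depends on [0:c]
#2=c depends on [1:i]
#3=o has no predecessor
#4=c depends on [2:c]
#5=a depends on [1:i]
#6=o depends on [3:o]
#7=b depends on [4:c]
sources: [0:c, 3:o]
N(rest) = Σ N(rest − s) over sources s of rest; N(one piece) = 1:
  size 1 → [5]=1  [6]=1  [7]=1
  size 2 → [3,6]=1  [4,7]=1  [5,6]=2  [5,7]=2  [6,7]=2
  size 3 → [2,4,7]=1  [3,5,6]=3  [3,6,7]=3  [4,5,7]=3  [4,6,7]=3  [5,6,7]=6
  size 4 → [2,4,5,7]=4  [2,4,6,7]=4  [3,4,6,7]=6  [3,5,6,7]=12  [4,5,6,7]=12
  size 5 → [1,2,4,5,7]=4  [2,3,4,6,7]=10  [2,4,5,6,7]=20  [3,4,5,6,7]=30
  size 6 → [0,1,2,4,5,7]=4  [1,2,4,5,6,7]=24  [2,3,4,5,6,7]=60
  first=0(c) contributes 84
  first=3(o) contributes 28
|[w]| = 112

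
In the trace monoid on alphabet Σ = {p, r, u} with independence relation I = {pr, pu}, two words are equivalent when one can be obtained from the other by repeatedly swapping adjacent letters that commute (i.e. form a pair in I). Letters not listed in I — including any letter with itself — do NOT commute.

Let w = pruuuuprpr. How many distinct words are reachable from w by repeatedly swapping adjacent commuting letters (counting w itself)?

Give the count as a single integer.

drop 0:p onto floor
drop 1:r onto floor
drop 2:u onto {1:r}
drop 3:u onto {2:u}
drop 4:u onto {3:u}
drop 5:u onto {4:u}
drop 6:p onto {0:p}
drop 7:r onto {5:u}
drop 8:p onto {6:p}
drop 9:r onto {7:r}
ground layer = {0:p, 1:r}
drop-orders for the pieces not yet dropped (sum over which currently-grounded one goes next):
  1 to go: {8} 1  {9} 1
  2 to go: {6,8} 1  {7,9} 1  {8,9} 2
  3 to go: {0,6,8} 1  {5,7,9} 1  {6,8,9} 3  {7,8,9} 3
  4 to go: {0,6,8,9} 4  {4,5,7,9} 1  {5,7,8,9} 4  {6,7,8,9} 6
  5 to go: {0,6,7,8,9} 10  {3,4,5,7,9} 1  {4,5,7,8,9} 5  {5,6,7,8,9} 10
  6 to go: {0,5,6,7,8,9} 20  {2,3,4,5,7,9} 1  {3,4,5,7,8,9} 6  {4,5,6,7,8,9} 15
  7 to go: {0,4,5,6,7,8,9} 35  {1,2,3,4,5,7,9} 1  {2,3,4,5,7,8,9} 7  {3,4,5,6,7,8,9} 21
  8 to go: {0,3,4,5,6,7,8,9} 56  {1,2,3,4,5,7,8,9} 8  {2,3,4,5,6,7,8,9} 28
  if 0:p drops first: 36 orders
  if 1:r drops first: 84 orders
heap linearizations: 120

120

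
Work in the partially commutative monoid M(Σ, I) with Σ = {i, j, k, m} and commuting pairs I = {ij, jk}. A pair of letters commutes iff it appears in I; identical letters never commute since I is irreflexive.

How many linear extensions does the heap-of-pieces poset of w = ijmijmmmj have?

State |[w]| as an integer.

piece 0:i — minimal
piece 1:j — minimal
piece 2:m rests on {0:i, 1:j}
piece 3:i rests on {2:m}
piece 4:j rests on {2:m}
piece 5:m rests on {3:i, 4:j}
piece 6:m rests on {5:m}
piece 7:m rests on {6:m}
piece 8:j rests on {7:m}
minimal pieces: {0:i, 1:j}
ways to finish when only these pieces remain (= sum over removing one remaining piece with nothing left below it):
  1 left: {8}→1
  2 left: {7,8}→1
  3 left: {6,7,8}→1
  4 left: {5,6,7,8}→1
  5 left: {3,5,6,7,8}→1  {4,5,6,7,8}→1
  6 left: {3,4,5,6,7,8}→2
  7 left: {2,3,4,5,6,7,8}→2
  placing 0:i first → 2 extensions
  placing 1:j first → 2 extensions
total linear extensions = 4

4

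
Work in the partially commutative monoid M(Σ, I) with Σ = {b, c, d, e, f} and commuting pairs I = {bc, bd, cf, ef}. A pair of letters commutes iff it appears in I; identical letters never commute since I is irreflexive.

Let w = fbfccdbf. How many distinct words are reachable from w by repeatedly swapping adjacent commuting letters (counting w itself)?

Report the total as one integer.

piece 0:f — minimal
piece 1:b rests on {0:f}
piece 2:f rests on {1:b}
piece 3:c — minimal
piece 4:c rests on {3:c}
piece 5:d rests on {2:f, 4:c}
piece 6:b rests on {2:f}
piece 7:f rests on {5:d, 6:b}
minimal pieces: {0:f, 3:c}
ways to finish when only these pieces remain (= sum over removing one remaining piece with nothing left below it):
  1 left: {7}→1
  2 left: {5,7}→1  {6,7}→1
  3 left: {4,5,7}→1  {5,6,7}→2
  4 left: {2,5,6,7}→2  {3,4,5,7}→1  {4,5,6,7}→3
  5 left: {1,2,5,6,7}→2  {2,4,5,6,7}→5  {3,4,5,6,7}→4
  6 left: {0,1,2,5,6,7}→2  {1,2,4,5,6,7}→7  {2,3,4,5,6,7}→9
  placing 0:f first → 16 extensions
  placing 3:c first → 9 extensions
total linear extensions = 25

25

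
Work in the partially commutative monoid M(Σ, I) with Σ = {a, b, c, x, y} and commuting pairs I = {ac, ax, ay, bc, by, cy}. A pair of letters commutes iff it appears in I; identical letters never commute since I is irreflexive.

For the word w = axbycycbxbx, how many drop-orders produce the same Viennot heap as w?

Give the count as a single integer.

0(a) covers ∅
1(x) covers ∅
2(b) covers 0:a, 1:x
3(y) covers 1:x
4(c) covers 1:x
5(y) covers 3:y
6(c) covers 4:c
7(b) covers 2:b
8(x) covers 5:y, 6:c, 7:b
9(b) covers 8:x
10(x) covers 9:b
floor of heap: 0:a, 1:x
completions by unplaced set U, small U first (add the entries for U minus each lowest piece of U):
  |U|=1: {10}:1
  |U|=2: {9,10}:1
  |U|=3: {8,9,10}:1
  |U|=4: {5,8,9,10}:1  {6,8,9,10}:1  {7,8,9,10}:1
  |U|=5: {2,7,8,9,10}:1  {3,5,8,9,10}:1  {4,6,8,9,10}:1  {5,6,8,9,10}:2  {5,7,8,9,10}:2  {6,7,8,9,10}:2
  |U|=6: {0,2,7,8,9,10}:1  {2,5,7,8,9,10}:3  {2,6,7,8,9,10}:3  {3,5,6,8,9,10}:3  {3,5,7,8,9,10}:3  {4,5,6,8,9,10}:3  {4,6,7,8,9,10}:3  {5,6,7,8,9,10}:6
  |U|=7: {0,2,5,7,8,9,10}:4  {0,2,6,7,8,9,10}:4  {2,3,5,7,8,9,10}:6  {2,4,6,7,8,9,10}:6  {2,5,6,7,8,9,10}:12  {3,4,5,6,8,9,10}:6  {3,5,6,7,8,9,10}:12  {4,5,6,7,8,9,10}:12
  |U|=8: {0,2,3,5,7,8,9,10}:10  {0,2,4,6,7,8,9,10}:10  {0,2,5,6,7,8,9,10}:20  {2,3,5,6,7,8,9,10}:30  {2,4,5,6,7,8,9,10}:30  {3,4,5,6,7,8,9,10}:30
  |U|=9: {0,2,3,5,6,7,8,9,10}:60  {0,2,4,5,6,7,8,9,10}:60  {2,3,4,5,6,7,8,9,10}:90
  start at 0(a): 90
  start at 1(x): 210
sum over floor = 300

300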